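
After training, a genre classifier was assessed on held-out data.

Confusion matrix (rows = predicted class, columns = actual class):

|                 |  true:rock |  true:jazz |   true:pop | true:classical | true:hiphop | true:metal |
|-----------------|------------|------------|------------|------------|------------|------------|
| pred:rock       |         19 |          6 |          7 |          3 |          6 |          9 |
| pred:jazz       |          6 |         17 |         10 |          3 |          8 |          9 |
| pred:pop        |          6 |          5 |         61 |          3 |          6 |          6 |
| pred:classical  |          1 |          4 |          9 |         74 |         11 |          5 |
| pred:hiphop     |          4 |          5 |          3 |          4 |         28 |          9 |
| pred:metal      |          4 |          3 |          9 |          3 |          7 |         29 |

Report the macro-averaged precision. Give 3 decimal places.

Per-class precision (TP/(TP+FP)):
  rock: TP=19, FP=6+7+3+6+9=31 → 19/50 = 0.3800
  jazz: TP=17, FP=6+10+3+8+9=36 → 17/53 = 0.3208
  pop: TP=61, FP=6+5+3+6+6=26 → 61/87 = 0.7011
  classical: TP=74, FP=1+4+9+11+5=30 → 74/104 = 0.7115
  hiphop: TP=28, FP=4+5+3+4+9=25 → 28/53 = 0.5283
  metal: TP=29, FP=4+3+9+3+7=26 → 29/55 = 0.5273
Macro-precision = mean = (0.3800 + 0.3208 + 0.7011 + 0.7115 + 0.5283 + 0.5273) / 6 = 0.528

0.528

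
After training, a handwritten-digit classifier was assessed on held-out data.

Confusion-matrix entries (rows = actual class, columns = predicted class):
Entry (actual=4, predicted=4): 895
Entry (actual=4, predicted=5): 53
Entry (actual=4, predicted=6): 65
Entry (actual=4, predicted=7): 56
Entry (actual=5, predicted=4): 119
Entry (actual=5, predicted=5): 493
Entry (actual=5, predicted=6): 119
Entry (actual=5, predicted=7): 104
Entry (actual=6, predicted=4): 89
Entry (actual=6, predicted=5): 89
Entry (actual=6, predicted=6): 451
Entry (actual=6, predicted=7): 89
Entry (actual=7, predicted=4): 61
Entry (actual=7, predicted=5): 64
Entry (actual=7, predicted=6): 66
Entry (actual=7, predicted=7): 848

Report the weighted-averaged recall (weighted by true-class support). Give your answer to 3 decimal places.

Per-class recall (TP/(TP+FN)):
  4: TP=895, FN=53+65+56=174 → 895/1069 = 0.8372
  5: TP=493, FN=119+119+104=342 → 493/835 = 0.5904
  6: TP=451, FN=89+89+89=267 → 451/718 = 0.6281
  7: TP=848, FN=61+64+66=191 → 848/1039 = 0.8162
Weighted-recall = Σ (supportᵢ/N)·recallᵢ with N=3661: (1069/3661)·0.8372 + (835/3661)·0.5904 + (718/3661)·0.6281 + (1039/3661)·0.8162 = 0.734

0.734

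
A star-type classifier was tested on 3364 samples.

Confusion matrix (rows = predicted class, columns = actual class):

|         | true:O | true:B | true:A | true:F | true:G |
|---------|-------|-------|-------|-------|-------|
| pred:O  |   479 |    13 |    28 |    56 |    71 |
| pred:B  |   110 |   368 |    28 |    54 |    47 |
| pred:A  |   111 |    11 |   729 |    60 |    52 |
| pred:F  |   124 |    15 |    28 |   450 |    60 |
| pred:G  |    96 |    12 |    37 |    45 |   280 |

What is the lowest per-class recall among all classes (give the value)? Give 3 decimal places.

Per-class recall (TP/(TP+FN)):
  O: TP=479, FN=110+111+124+96=441 → 479/920 = 0.5207
  B: TP=368, FN=13+11+15+12=51 → 368/419 = 0.8783
  A: TP=729, FN=28+28+28+37=121 → 729/850 = 0.8576
  F: TP=450, FN=56+54+60+45=215 → 450/665 = 0.6767
  G: TP=280, FN=71+47+52+60=230 → 280/510 = 0.5490
Lowest is class 'O' with recall = 0.521.

0.521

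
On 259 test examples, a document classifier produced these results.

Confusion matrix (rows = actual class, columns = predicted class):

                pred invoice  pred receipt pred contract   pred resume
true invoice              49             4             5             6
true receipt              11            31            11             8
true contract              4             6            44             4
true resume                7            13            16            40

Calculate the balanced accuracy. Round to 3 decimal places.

0.640

Balanced accuracy = mean of per-class recall.
  invoice: recall = 49/64 = 0.7656
  receipt: recall = 31/61 = 0.5082
  contract: recall = 44/58 = 0.7586
  resume: recall = 40/76 = 0.5263
Mean = (0.7656 + 0.5082 + 0.7586 + 0.5263) / 4 = 0.640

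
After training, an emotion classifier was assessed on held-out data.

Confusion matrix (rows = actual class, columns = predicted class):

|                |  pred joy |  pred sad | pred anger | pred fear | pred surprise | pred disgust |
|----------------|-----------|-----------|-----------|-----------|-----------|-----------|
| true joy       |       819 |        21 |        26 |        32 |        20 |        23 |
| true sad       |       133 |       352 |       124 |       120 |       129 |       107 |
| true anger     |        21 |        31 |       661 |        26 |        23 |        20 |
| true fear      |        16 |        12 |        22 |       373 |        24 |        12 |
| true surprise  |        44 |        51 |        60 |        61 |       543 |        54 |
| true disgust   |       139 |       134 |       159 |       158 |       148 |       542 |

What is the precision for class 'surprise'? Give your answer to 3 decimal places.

precision = TP/(TP+FP).
surprise: TP=543, FP=20+129+23+24+148=344 → 543/887 = 0.6122

0.612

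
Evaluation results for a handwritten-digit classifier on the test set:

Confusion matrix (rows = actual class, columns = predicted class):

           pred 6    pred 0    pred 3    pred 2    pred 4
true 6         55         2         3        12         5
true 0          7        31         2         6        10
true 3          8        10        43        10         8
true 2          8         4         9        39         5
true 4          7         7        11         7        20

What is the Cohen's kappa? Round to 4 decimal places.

0.4606

Observed agreement pₒ = trace/N = 188/329 = 0.57143
Expected agreement pₑ = Σ (rowᵢ·colᵢ)/N² = (77·85 + 56·54 + 79·68 + 65·74 + 52·48)/329² = 0.20553
κ = (pₒ − pₑ)/(1 − pₑ) = (0.57143 − 0.20553)/(1 − 0.20553) = 0.4606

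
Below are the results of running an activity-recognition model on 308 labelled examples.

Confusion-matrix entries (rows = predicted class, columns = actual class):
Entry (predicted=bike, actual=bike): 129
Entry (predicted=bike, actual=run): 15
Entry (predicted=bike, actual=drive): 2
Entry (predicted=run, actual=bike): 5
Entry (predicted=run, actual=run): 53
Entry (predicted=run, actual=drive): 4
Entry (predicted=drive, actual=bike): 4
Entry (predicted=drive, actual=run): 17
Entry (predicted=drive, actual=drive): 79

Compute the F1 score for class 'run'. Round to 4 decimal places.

Take TP from the diagonal, FP from the rest of the 'run' prediction marginal, FN from the rest of the 'run' actual marginal.
F1 score = 2·TP/(2·TP+FP+FN).
run: TP=53, FP=5+4=9, FN=15+17=32 → 106/147 = 0.72109

0.7211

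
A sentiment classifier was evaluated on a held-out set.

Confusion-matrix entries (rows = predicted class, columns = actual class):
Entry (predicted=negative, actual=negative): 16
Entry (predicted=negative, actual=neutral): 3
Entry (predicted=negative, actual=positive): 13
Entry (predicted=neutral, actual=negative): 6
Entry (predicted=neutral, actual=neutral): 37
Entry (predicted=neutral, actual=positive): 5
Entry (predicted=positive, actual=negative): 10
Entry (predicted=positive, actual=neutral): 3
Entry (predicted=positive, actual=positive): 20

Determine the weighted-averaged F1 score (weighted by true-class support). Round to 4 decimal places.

0.6405

Per-class F1 score (2·TP/(2·TP+FP+FN)):
  negative: TP=16, FP=3+13=16, FN=6+10=16 → 32/64 = 0.50000
  neutral: TP=37, FP=6+5=11, FN=3+3=6 → 74/91 = 0.81319
  positive: TP=20, FP=10+3=13, FN=13+5=18 → 40/71 = 0.56338
Weighted-F1 score = Σ (supportᵢ/N)·F1 scoreᵢ with N=113: (32/113)·0.50000 + (43/113)·0.81319 + (38/113)·0.56338 = 0.6405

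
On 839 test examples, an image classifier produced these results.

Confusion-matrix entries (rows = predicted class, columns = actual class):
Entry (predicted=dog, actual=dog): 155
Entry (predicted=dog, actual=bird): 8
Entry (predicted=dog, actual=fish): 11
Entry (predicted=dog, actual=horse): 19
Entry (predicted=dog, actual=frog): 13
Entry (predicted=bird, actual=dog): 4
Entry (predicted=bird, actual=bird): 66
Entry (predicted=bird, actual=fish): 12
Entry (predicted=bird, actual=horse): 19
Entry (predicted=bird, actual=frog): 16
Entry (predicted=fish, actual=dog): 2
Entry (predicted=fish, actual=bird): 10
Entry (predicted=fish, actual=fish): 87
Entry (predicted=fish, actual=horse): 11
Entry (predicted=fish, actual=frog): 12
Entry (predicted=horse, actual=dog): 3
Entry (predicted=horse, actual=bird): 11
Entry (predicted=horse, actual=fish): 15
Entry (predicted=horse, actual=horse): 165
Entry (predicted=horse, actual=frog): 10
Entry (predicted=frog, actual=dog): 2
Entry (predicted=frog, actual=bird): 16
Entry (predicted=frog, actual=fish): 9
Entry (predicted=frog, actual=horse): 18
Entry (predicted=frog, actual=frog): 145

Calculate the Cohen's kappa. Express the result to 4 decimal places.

Observed agreement pₒ = trace/N = 618/839 = 0.73659
Expected agreement pₑ = Σ (rowᵢ·colᵢ)/N² = (166·206 + 111·117 + 134·122 + 232·204 + 196·190)/839² = 0.21039
κ = (pₒ − pₑ)/(1 − pₑ) = (0.73659 − 0.21039)/(1 − 0.21039) = 0.6664

0.6664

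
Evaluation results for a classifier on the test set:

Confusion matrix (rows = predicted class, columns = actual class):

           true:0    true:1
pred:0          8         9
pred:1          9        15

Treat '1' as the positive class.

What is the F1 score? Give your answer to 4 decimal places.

Precision = TP/(TP+FP) = 15/24 = 0.6250
Recall = TP/(TP+FN) = 15/24 = 0.6250
F1 = 2·TP/(2·TP+FP+FN) = 30/48 = 0.6250

0.6250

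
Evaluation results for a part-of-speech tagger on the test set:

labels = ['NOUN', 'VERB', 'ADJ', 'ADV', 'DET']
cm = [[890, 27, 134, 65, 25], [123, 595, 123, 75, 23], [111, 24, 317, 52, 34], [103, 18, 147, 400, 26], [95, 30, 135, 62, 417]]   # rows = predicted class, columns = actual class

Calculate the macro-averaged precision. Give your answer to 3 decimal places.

Per-class precision (TP/(TP+FP)):
  NOUN: TP=890, FP=27+134+65+25=251 → 890/1141 = 0.7800
  VERB: TP=595, FP=123+123+75+23=344 → 595/939 = 0.6337
  ADJ: TP=317, FP=111+24+52+34=221 → 317/538 = 0.5892
  ADV: TP=400, FP=103+18+147+26=294 → 400/694 = 0.5764
  DET: TP=417, FP=95+30+135+62=322 → 417/739 = 0.5643
Macro-precision = mean = (0.7800 + 0.6337 + 0.5892 + 0.5764 + 0.5643) / 5 = 0.629

0.629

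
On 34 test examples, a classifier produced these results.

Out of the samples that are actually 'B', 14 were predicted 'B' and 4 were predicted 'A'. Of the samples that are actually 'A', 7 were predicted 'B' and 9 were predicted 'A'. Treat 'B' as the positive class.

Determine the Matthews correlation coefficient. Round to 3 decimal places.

MCC = (TP·TN − FP·FN) / √((TP+FP)(TP+FN)(TN+FP)(TN+FN))
Numerator = 14·9 − 7·4 = 98
Denominator = √(21·18·16·13) = √78624 = 280.3997
MCC = 98 / 280.3997 = 0.350

0.350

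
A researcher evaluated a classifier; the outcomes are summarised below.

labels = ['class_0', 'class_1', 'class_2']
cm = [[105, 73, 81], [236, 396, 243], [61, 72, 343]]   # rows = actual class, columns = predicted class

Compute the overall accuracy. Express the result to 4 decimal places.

Accuracy = trace / total = (105+396+343=844) / 1610 = 844/1610 = 0.5242

0.5242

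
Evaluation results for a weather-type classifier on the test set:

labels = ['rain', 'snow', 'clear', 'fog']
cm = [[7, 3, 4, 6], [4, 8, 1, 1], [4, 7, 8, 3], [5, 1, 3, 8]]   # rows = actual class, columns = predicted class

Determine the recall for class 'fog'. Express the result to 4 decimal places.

0.4706

Take TP from the diagonal, FP from the rest of the 'fog' prediction marginal, FN from the rest of the 'fog' actual marginal.
recall = TP/(TP+FN).
fog: TP=8, FN=5+1+3=9 → 8/17 = 0.47059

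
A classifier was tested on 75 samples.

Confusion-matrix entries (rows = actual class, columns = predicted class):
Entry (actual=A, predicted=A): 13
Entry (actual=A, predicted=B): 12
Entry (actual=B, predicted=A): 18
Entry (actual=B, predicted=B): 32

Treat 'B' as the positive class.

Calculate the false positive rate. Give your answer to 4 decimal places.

0.4800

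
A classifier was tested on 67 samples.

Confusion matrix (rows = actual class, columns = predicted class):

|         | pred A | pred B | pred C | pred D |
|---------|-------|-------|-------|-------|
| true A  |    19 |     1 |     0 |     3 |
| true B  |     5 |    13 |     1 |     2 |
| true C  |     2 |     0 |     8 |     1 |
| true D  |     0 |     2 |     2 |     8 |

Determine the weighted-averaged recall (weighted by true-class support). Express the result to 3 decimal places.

0.716

Per-class recall (TP/(TP+FN)):
  A: TP=19, FN=1+0+3=4 → 19/23 = 0.8261
  B: TP=13, FN=5+1+2=8 → 13/21 = 0.6190
  C: TP=8, FN=2+0+1=3 → 8/11 = 0.7273
  D: TP=8, FN=0+2+2=4 → 8/12 = 0.6667
Weighted-recall = Σ (supportᵢ/N)·recallᵢ with N=67: (23/67)·0.8261 + (21/67)·0.6190 + (11/67)·0.7273 + (12/67)·0.6667 = 0.716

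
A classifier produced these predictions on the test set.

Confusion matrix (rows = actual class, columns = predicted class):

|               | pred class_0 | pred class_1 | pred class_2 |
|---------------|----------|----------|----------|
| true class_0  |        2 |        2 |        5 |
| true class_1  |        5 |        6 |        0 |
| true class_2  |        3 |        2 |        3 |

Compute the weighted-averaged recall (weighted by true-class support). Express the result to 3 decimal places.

0.393

Per-class recall (TP/(TP+FN)):
  class_0: TP=2, FN=2+5=7 → 2/9 = 0.2222
  class_1: TP=6, FN=5+0=5 → 6/11 = 0.5455
  class_2: TP=3, FN=3+2=5 → 3/8 = 0.3750
Weighted-recall = Σ (supportᵢ/N)·recallᵢ with N=28: (9/28)·0.2222 + (11/28)·0.5455 + (8/28)·0.3750 = 0.393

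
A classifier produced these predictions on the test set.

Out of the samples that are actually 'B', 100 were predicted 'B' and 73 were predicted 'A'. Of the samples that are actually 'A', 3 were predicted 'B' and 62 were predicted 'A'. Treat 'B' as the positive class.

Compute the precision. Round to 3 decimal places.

0.971

Precision = TP/(TP+FP) = 100/(100+3) = 100/103 = 0.971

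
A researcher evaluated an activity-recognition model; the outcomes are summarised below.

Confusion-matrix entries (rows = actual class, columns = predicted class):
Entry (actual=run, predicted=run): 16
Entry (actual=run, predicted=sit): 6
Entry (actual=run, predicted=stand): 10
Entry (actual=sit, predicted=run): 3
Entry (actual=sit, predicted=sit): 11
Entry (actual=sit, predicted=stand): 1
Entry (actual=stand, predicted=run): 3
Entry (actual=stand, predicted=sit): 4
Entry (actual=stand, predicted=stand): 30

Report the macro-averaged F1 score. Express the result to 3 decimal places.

Per-class F1 score (2·TP/(2·TP+FP+FN)):
  run: TP=16, FP=3+3=6, FN=6+10=16 → 32/54 = 0.5926
  sit: TP=11, FP=6+4=10, FN=3+1=4 → 22/36 = 0.6111
  stand: TP=30, FP=10+1=11, FN=3+4=7 → 60/78 = 0.7692
Macro-F1 score = mean = (0.5926 + 0.6111 + 0.7692) / 3 = 0.658

0.658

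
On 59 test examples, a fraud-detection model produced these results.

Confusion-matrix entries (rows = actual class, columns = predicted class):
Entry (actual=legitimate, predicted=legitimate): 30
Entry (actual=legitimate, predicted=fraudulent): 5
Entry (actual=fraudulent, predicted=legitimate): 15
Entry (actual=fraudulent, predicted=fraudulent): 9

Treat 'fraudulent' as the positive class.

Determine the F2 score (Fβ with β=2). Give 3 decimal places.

Fβ = (1+β²)·TP / ((1+β²)·TP + β²·FN + FP), with β²=4
= 5·9 / (5·9 + 4·15 + 5) = 0.409

0.409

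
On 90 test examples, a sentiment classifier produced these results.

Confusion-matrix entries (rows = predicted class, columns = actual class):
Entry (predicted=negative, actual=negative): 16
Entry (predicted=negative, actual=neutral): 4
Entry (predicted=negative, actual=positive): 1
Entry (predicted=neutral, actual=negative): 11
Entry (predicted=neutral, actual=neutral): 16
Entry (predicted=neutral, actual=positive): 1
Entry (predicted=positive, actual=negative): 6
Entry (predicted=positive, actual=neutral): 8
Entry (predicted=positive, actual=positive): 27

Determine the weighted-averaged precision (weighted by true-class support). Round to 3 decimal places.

0.669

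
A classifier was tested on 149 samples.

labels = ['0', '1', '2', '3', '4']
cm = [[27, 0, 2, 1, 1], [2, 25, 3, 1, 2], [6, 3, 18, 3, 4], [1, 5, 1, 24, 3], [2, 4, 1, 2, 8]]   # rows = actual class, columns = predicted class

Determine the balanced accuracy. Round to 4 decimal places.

0.6669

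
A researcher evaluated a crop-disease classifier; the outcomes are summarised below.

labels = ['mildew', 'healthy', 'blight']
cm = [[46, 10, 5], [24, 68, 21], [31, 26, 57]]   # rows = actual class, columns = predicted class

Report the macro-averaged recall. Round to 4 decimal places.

Per-class recall (TP/(TP+FN)):
  mildew: TP=46, FN=10+5=15 → 46/61 = 0.75410
  healthy: TP=68, FN=24+21=45 → 68/113 = 0.60177
  blight: TP=57, FN=31+26=57 → 57/114 = 0.50000
Macro-recall = mean = (0.75410 + 0.60177 + 0.50000) / 3 = 0.6186

0.6186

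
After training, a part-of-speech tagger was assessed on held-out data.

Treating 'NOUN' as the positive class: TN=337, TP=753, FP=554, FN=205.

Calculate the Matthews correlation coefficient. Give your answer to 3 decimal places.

MCC = (TP·TN − FP·FN) / √((TP+FP)(TP+FN)(TN+FP)(TN+FN))
Numerator = 753·337 − 554·205 = 140191
Denominator = √(1307·958·891·542) = √604669533732 = 777604.9985
MCC = 140191 / 777604.9985 = 0.180

0.180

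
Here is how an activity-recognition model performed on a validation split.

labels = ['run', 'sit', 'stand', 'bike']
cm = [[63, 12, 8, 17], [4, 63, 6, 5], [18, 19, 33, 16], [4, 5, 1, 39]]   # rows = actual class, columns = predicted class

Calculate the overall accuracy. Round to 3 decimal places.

0.633

Accuracy = trace / total = (63+63+33+39=198) / 313 = 198/313 = 0.633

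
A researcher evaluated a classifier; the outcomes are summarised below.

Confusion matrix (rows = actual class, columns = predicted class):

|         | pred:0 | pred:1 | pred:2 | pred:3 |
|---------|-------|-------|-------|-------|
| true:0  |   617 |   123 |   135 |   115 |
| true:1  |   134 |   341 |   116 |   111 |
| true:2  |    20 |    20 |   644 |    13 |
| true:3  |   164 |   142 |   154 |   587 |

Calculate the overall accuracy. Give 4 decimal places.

0.6371

Accuracy = trace / total = (617+341+644+587=2189) / 3436 = 2189/3436 = 0.6371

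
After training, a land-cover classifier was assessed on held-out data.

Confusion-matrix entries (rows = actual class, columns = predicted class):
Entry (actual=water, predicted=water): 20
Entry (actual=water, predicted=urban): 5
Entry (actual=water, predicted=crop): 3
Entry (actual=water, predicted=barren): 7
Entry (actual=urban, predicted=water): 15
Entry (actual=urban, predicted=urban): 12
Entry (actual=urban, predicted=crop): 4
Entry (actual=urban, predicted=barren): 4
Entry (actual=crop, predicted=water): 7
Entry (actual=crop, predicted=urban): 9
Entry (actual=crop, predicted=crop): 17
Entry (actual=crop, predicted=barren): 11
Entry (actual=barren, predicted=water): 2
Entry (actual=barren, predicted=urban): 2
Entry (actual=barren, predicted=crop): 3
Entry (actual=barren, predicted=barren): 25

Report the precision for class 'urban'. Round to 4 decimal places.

0.4286

precision = TP/(TP+FP).
urban: TP=12, FP=5+9+2=16 → 12/28 = 0.42857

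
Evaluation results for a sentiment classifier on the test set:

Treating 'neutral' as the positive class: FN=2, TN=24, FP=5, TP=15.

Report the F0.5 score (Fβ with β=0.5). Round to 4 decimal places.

Fβ = (1+β²)·TP / ((1+β²)·TP + β²·FN + FP), with β²=1/4
= 1.25·15 / (1.25·15 + 0.25·2 + 5) = 0.7732

0.7732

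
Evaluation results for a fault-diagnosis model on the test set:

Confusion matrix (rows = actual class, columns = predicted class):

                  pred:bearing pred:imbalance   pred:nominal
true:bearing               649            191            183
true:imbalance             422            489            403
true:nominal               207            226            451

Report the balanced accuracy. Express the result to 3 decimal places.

Balanced accuracy = mean of per-class recall.
  bearing: recall = 649/1023 = 0.6344
  imbalance: recall = 489/1314 = 0.3721
  nominal: recall = 451/884 = 0.5102
Mean = (0.6344 + 0.3721 + 0.5102) / 3 = 0.506

0.506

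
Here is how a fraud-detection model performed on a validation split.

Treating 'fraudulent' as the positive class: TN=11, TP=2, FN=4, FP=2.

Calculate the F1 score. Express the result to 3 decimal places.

0.400

Precision = TP/(TP+FP) = 2/4 = 0.5000
Recall = TP/(TP+FN) = 2/6 = 0.3333
F1 = 2·TP/(2·TP+FP+FN) = 4/10 = 0.400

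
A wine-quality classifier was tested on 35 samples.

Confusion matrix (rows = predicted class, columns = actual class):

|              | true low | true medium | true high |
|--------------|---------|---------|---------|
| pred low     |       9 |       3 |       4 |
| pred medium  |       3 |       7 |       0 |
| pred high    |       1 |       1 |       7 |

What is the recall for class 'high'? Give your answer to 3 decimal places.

Take TP from the diagonal, FP from the rest of the 'high' prediction marginal, FN from the rest of the 'high' actual marginal.
recall = TP/(TP+FN).
high: TP=7, FN=4+0=4 → 7/11 = 0.6364

0.636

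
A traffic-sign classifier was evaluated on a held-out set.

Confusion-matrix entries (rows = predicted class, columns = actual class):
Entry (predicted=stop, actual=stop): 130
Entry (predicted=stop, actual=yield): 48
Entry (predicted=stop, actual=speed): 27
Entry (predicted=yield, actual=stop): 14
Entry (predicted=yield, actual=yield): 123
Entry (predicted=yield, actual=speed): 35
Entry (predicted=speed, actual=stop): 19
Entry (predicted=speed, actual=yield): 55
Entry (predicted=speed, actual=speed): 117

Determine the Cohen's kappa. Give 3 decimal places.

0.480

Observed agreement pₒ = trace/N = 370/568 = 0.6514
Expected agreement pₑ = Σ (rowᵢ·colᵢ)/N² = (163·205 + 226·172 + 179·191)/568² = 0.3300
κ = (pₒ − pₑ)/(1 − pₑ) = (0.6514 − 0.3300)/(1 − 0.3300) = 0.480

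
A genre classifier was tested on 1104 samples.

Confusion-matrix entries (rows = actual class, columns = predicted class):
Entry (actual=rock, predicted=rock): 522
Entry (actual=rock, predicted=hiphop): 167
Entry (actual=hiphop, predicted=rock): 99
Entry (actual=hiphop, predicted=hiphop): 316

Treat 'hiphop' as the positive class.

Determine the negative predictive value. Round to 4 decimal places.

0.8406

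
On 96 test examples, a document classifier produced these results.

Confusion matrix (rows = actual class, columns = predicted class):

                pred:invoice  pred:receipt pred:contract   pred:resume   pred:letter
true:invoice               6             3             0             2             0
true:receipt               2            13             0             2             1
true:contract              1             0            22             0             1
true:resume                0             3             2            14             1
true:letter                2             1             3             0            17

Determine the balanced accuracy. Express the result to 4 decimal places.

Balanced accuracy = mean of per-class recall.
  invoice: recall = 6/11 = 0.54545
  receipt: recall = 13/18 = 0.72222
  contract: recall = 22/24 = 0.91667
  resume: recall = 14/20 = 0.70000
  letter: recall = 17/23 = 0.73913
Mean = (0.54545 + 0.72222 + 0.91667 + 0.70000 + 0.73913) / 5 = 0.7247

0.7247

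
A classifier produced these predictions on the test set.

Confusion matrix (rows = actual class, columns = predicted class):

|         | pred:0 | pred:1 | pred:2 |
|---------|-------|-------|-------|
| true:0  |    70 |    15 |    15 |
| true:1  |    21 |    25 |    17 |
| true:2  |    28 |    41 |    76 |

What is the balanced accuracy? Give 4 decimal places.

0.5403

Balanced accuracy = mean of per-class recall.
  0: recall = 70/100 = 0.70000
  1: recall = 25/63 = 0.39683
  2: recall = 76/145 = 0.52414
Mean = (0.70000 + 0.39683 + 0.52414) / 3 = 0.5403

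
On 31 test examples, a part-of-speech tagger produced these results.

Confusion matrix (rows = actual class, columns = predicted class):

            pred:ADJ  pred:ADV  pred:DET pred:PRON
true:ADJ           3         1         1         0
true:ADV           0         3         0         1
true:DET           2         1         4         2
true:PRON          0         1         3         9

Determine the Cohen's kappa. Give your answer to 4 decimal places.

0.4561

Observed agreement pₒ = trace/N = 19/31 = 0.61290
Expected agreement pₑ = Σ (rowᵢ·colᵢ)/N² = (5·5 + 4·6 + 9·8 + 13·12)/31² = 0.28824
κ = (pₒ − pₑ)/(1 − pₑ) = (0.61290 − 0.28824)/(1 − 0.28824) = 0.4561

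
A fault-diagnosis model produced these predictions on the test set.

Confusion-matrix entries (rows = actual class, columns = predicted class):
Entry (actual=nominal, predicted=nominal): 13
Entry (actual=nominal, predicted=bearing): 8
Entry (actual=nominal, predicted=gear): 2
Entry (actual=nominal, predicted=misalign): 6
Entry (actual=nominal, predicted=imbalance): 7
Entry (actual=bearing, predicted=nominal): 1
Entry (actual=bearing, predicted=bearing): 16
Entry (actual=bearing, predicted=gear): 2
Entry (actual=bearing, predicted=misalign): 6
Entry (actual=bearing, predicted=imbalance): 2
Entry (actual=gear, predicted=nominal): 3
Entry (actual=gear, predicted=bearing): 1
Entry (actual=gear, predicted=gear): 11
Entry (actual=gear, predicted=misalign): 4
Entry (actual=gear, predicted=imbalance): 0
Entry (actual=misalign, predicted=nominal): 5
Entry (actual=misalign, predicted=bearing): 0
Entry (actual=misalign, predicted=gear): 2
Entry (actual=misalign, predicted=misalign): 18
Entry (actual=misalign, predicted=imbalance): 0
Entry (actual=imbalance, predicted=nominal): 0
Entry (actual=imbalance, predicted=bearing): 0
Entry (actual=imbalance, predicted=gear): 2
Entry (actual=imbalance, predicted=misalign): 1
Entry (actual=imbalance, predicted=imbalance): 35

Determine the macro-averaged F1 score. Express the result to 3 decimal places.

0.619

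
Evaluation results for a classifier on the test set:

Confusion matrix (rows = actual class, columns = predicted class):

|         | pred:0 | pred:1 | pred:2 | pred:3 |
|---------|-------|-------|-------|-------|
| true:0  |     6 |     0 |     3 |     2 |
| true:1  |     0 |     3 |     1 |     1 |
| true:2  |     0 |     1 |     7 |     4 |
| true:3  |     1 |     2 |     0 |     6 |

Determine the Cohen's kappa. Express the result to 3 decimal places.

Observed agreement pₒ = trace/N = 22/37 = 0.5946
Expected agreement pₑ = Σ (rowᵢ·colᵢ)/N² = (11·7 + 5·6 + 12·11 + 9·13)/37² = 0.2600
κ = (pₒ − pₑ)/(1 − pₑ) = (0.5946 − 0.2600)/(1 − 0.2600) = 0.452

0.452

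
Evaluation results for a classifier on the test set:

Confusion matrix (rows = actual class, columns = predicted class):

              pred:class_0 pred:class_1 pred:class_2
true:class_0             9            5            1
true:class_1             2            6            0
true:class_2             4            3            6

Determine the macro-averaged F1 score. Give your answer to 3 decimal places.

0.582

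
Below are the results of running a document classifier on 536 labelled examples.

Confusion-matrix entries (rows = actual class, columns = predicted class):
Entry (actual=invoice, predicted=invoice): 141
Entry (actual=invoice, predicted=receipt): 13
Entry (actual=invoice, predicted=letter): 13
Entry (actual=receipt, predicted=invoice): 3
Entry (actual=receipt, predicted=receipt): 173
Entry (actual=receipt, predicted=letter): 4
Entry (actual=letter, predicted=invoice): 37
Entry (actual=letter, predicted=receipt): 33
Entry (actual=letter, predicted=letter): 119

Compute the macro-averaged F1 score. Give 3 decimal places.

Per-class F1 score (2·TP/(2·TP+FP+FN)):
  invoice: TP=141, FP=3+37=40, FN=13+13=26 → 282/348 = 0.8103
  receipt: TP=173, FP=13+33=46, FN=3+4=7 → 346/399 = 0.8672
  letter: TP=119, FP=13+4=17, FN=37+33=70 → 238/325 = 0.7323
Macro-F1 score = mean = (0.8103 + 0.8672 + 0.7323) / 3 = 0.803

0.803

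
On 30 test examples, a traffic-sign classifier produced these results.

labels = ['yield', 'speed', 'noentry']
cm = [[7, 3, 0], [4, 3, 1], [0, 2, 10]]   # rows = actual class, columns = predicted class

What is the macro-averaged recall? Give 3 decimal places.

Per-class recall (TP/(TP+FN)):
  yield: TP=7, FN=3+0=3 → 7/10 = 0.7000
  speed: TP=3, FN=4+1=5 → 3/8 = 0.3750
  noentry: TP=10, FN=0+2=2 → 10/12 = 0.8333
Macro-recall = mean = (0.7000 + 0.3750 + 0.8333) / 3 = 0.636

0.636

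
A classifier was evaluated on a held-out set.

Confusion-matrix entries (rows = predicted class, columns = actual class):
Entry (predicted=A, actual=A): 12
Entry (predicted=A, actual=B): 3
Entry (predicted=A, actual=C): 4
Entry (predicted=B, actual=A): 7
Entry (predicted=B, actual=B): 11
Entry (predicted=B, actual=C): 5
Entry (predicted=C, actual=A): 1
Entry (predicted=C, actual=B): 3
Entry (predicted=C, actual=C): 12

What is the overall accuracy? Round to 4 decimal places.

0.6034

Accuracy = trace / total = (12+11+12=35) / 58 = 35/58 = 0.6034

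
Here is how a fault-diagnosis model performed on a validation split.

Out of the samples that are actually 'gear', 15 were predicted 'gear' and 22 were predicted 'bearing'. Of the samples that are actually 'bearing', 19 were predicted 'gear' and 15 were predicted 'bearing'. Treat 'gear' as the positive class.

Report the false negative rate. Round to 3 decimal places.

0.595

FNR = FN/(FN+TP) = 22/(22+15) = 0.595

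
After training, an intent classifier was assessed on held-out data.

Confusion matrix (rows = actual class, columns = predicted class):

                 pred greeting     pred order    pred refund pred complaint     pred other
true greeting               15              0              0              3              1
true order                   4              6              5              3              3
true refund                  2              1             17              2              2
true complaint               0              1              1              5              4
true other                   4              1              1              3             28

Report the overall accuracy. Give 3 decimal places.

0.634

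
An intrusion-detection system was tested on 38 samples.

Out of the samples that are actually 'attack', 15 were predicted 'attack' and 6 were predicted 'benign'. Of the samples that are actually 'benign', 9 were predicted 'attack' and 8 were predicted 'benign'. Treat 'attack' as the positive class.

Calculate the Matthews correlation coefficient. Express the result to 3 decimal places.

0.191

MCC = (TP·TN − FP·FN) / √((TP+FP)(TP+FN)(TN+FP)(TN+FN))
Numerator = 15·8 − 9·6 = 66
Denominator = √(24·21·17·14) = √119952 = 346.3409
MCC = 66 / 346.3409 = 0.191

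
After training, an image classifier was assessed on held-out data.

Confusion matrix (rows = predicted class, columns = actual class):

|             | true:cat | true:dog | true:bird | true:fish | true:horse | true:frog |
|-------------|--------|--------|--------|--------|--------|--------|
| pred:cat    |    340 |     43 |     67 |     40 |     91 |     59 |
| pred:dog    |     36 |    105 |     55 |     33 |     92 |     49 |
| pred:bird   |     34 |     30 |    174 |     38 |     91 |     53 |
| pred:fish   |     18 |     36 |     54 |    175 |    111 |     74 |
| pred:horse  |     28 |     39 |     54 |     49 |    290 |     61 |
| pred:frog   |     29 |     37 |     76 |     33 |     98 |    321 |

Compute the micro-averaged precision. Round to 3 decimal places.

Micro-averaging pools counts across classes: ΣTP=1405, ΣFP=1608, ΣFN=1608.
Micro-precision = TP/(TP+FP) on pooled counts = 0.466 (equals overall accuracy in single-label multiclass).

0.466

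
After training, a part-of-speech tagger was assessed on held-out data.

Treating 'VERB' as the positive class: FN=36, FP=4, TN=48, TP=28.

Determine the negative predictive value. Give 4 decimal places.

0.5714

NPV = TN/(TN+FN) = 48/(48+36) = 0.5714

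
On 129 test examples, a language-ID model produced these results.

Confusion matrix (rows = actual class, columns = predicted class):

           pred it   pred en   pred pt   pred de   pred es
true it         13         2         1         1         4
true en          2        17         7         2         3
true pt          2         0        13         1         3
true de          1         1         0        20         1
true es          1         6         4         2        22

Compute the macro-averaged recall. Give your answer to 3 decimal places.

0.670

Per-class recall (TP/(TP+FN)):
  it: TP=13, FN=2+1+1+4=8 → 13/21 = 0.6190
  en: TP=17, FN=2+7+2+3=14 → 17/31 = 0.5484
  pt: TP=13, FN=2+0+1+3=6 → 13/19 = 0.6842
  de: TP=20, FN=1+1+0+1=3 → 20/23 = 0.8696
  es: TP=22, FN=1+6+4+2=13 → 22/35 = 0.6286
Macro-recall = mean = (0.6190 + 0.5484 + 0.6842 + 0.8696 + 0.6286) / 5 = 0.670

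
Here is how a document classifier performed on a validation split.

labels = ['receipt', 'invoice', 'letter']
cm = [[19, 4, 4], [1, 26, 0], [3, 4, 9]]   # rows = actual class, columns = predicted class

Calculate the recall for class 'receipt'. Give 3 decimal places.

Take TP from the diagonal, FP from the rest of the 'receipt' prediction marginal, FN from the rest of the 'receipt' actual marginal.
recall = TP/(TP+FN).
receipt: TP=19, FN=4+4=8 → 19/27 = 0.7037

0.704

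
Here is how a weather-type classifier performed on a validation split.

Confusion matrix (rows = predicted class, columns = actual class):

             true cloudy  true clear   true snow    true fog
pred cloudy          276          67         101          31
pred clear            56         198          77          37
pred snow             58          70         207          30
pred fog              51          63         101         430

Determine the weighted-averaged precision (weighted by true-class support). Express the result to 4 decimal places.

Per-class precision (TP/(TP+FP)):
  cloudy: TP=276, FP=67+101+31=199 → 276/475 = 0.58105
  clear: TP=198, FP=56+77+37=170 → 198/368 = 0.53804
  snow: TP=207, FP=58+70+30=158 → 207/365 = 0.56712
  fog: TP=430, FP=51+63+101=215 → 430/645 = 0.66667
Weighted-precision = Σ (supportᵢ/N)·precisionᵢ with N=1853: (441/1853)·0.58105 + (398/1853)·0.53804 + (486/1853)·0.56712 + (528/1853)·0.66667 = 0.5926

0.5926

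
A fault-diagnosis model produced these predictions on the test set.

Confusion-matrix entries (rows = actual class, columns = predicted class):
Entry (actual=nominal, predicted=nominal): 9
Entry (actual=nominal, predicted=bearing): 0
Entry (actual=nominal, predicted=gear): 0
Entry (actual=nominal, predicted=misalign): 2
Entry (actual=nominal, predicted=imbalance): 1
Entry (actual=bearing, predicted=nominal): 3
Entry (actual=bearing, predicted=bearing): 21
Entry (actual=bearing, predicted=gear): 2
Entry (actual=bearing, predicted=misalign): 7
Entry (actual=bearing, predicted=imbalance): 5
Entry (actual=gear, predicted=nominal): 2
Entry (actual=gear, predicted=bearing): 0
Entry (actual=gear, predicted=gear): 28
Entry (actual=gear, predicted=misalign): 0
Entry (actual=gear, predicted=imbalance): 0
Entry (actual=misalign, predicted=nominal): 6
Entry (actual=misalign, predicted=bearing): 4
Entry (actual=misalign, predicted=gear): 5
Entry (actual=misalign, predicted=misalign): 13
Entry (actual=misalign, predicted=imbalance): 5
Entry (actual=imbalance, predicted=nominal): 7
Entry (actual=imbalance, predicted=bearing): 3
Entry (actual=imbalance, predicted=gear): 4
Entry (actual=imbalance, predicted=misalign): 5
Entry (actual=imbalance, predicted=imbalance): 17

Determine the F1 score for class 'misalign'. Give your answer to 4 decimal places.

0.4333

Treat 'misalign' as positive and all other classes as negative.
F1 score = 2·TP/(2·TP+FP+FN).
misalign: TP=13, FP=2+7+0+5=14, FN=6+4+5+5=20 → 26/60 = 0.43333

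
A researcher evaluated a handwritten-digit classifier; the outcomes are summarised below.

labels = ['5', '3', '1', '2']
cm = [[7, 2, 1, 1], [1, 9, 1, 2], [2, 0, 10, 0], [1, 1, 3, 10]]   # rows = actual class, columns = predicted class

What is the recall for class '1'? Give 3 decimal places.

0.833

Treat '1' as positive and all other classes as negative.
recall = TP/(TP+FN).
1: TP=10, FN=2+0+0=2 → 10/12 = 0.8333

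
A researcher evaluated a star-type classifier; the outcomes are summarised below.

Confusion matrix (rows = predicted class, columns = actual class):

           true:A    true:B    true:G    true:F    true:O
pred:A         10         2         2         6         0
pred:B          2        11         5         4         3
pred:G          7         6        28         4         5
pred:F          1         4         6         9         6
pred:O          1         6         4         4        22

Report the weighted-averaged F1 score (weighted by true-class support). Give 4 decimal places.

0.5029

Per-class F1 score (2·TP/(2·TP+FP+FN)):
  A: TP=10, FP=2+2+6+0=10, FN=2+7+1+1=11 → 20/41 = 0.48780
  B: TP=11, FP=2+5+4+3=14, FN=2+6+4+6=18 → 22/54 = 0.40741
  G: TP=28, FP=7+6+4+5=22, FN=2+5+6+4=17 → 56/95 = 0.58947
  F: TP=9, FP=1+4+6+6=17, FN=6+4+4+4=18 → 18/53 = 0.33962
  O: TP=22, FP=1+6+4+4=15, FN=0+3+5+6=14 → 44/73 = 0.60274
Weighted-F1 score = Σ (supportᵢ/N)·F1 scoreᵢ with N=158: (21/158)·0.48780 + (29/158)·0.40741 + (45/158)·0.58947 + (27/158)·0.33962 + (36/158)·0.60274 = 0.5029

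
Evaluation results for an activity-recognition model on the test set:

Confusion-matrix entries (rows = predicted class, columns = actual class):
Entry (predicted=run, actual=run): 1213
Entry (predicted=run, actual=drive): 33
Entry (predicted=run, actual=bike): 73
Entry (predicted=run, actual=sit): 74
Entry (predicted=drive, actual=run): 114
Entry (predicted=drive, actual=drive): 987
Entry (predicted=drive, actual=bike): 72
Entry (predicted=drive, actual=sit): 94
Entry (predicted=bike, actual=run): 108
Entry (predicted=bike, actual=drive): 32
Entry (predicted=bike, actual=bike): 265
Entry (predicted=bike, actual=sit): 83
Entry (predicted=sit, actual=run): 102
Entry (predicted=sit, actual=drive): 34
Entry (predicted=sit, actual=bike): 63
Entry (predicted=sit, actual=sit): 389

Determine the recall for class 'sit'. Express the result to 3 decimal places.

One-vs-rest for 'sit': TP = diagonal; FP = other classes predicted 'sit'; FN = 'sit' predicted as other.
recall = TP/(TP+FN).
sit: TP=389, FN=74+94+83=251 → 389/640 = 0.6078

0.608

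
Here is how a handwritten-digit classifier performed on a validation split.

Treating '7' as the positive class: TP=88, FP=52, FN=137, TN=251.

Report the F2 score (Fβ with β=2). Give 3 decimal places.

0.423

Fβ = (1+β²)·TP / ((1+β²)·TP + β²·FN + FP), with β²=4
= 5·88 / (5·88 + 4·137 + 52) = 0.423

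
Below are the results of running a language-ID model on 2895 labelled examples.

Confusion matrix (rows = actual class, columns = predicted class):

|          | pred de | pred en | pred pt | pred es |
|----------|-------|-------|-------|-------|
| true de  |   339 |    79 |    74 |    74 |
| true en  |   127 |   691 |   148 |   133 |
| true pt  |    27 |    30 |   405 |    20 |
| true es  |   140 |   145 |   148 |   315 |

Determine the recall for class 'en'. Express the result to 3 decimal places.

One-vs-rest for 'en': TP = diagonal; FP = other classes predicted 'en'; FN = 'en' predicted as other.
recall = TP/(TP+FN).
en: TP=691, FN=127+148+133=408 → 691/1099 = 0.6288

0.629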